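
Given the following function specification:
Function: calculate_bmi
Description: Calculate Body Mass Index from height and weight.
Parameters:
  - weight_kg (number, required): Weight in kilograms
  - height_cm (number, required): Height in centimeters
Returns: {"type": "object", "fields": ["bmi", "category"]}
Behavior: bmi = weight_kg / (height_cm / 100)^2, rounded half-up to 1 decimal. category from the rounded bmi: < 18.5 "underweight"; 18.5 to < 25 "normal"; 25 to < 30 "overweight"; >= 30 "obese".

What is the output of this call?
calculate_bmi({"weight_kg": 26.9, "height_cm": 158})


height_m = 158 / 100 = 1.58
bmi = 26.9 / 1.58^2 = 26.9 / 2.4964 = 10.775517 -> 10.8
10.8 < 18.5 -> underweight
Output:
{"bmi": 10.8, "category": "underweight"}


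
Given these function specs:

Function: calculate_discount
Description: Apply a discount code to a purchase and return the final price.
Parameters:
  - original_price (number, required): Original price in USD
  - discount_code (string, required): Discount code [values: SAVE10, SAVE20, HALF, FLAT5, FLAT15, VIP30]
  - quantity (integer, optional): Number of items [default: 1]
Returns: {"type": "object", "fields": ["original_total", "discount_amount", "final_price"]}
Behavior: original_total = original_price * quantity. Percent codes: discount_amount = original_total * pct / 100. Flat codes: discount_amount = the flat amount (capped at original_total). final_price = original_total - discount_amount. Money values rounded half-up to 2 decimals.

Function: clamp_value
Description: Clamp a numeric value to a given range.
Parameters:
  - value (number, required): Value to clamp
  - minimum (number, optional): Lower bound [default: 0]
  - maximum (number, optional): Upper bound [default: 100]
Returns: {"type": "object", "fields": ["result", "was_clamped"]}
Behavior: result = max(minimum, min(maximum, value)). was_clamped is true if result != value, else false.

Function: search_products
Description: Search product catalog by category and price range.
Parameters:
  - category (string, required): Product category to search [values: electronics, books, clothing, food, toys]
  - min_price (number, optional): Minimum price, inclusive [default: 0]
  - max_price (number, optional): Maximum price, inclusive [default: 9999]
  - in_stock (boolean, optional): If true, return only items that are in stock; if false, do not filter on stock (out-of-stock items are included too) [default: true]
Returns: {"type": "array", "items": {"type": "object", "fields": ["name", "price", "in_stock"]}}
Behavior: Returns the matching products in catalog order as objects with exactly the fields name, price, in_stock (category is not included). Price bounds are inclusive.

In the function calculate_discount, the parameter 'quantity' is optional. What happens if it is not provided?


The calculate_discount spec declares:
  - quantity (integer, optional): Number of items [default: 1]
It defaults to 1


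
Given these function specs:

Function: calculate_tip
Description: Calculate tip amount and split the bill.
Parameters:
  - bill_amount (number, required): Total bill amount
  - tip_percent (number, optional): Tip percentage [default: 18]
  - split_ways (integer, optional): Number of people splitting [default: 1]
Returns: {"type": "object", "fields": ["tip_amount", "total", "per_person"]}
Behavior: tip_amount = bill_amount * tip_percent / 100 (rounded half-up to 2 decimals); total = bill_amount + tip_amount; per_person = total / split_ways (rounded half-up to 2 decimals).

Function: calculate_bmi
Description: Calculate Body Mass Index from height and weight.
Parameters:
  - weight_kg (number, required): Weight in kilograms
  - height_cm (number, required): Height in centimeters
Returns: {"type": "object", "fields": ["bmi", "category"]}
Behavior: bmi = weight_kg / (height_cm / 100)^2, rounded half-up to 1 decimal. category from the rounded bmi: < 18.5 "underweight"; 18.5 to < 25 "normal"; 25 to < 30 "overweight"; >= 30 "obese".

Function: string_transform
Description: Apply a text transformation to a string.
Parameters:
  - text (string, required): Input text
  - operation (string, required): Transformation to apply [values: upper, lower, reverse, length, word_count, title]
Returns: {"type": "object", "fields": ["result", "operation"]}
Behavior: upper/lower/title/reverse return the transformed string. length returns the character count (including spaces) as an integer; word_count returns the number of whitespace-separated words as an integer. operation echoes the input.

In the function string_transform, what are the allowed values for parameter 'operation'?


The string_transform spec declares:
  - operation (string, required): Transformation to apply [values: upper, lower, reverse, length, word_count, title]
Allowed values:
upper, lower, reverse, length, word_count, title


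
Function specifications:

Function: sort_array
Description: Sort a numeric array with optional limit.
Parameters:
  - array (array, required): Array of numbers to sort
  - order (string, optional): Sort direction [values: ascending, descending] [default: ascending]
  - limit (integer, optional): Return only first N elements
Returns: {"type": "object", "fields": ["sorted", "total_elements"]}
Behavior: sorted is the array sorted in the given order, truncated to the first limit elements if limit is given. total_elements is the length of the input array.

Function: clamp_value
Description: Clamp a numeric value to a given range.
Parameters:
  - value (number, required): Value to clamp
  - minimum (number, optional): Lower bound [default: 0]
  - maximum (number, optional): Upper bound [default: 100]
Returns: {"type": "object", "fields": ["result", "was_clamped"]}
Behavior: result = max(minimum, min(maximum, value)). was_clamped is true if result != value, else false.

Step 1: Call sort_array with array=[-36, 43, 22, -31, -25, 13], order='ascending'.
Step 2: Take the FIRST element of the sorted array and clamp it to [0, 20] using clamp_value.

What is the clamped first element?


Step 1: sort_array(order=ascending)
  sorted: [-36, -31, -25, 13, 22, 43]
  -> first element = -36
Step 2: clamp_value(value=-36, minimum=0, maximum=20)
  result = max(0, min(20, -36)) = max(0, -36) = 0
  was_clamped = (0 != -36) = true
  -> result = 0
0


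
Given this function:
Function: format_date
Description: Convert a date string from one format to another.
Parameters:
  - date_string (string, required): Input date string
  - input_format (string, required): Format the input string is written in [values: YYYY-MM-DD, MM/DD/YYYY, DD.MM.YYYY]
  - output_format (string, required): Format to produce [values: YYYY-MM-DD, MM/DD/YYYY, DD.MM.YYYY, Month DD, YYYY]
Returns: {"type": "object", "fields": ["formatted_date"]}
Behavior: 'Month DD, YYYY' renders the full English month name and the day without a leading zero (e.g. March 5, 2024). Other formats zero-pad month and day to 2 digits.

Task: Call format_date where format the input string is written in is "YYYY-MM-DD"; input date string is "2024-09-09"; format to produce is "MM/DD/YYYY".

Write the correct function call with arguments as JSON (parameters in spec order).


Mapping each described value to its parameter name:
  'Format the input string is written in' -> input_format = "YYYY-MM-DD"
  'Input date string' -> date_string = "2024-09-09"
  'Format to produce' -> output_format = "MM/DD/YYYY"
format_date({"date_string": "2024-09-09", "input_format": "YYYY-MM-DD", "output_format": "MM/DD/YYYY"})


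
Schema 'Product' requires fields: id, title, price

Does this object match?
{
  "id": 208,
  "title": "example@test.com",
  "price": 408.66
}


Checking required fields... All present.
Valid - all required fields present


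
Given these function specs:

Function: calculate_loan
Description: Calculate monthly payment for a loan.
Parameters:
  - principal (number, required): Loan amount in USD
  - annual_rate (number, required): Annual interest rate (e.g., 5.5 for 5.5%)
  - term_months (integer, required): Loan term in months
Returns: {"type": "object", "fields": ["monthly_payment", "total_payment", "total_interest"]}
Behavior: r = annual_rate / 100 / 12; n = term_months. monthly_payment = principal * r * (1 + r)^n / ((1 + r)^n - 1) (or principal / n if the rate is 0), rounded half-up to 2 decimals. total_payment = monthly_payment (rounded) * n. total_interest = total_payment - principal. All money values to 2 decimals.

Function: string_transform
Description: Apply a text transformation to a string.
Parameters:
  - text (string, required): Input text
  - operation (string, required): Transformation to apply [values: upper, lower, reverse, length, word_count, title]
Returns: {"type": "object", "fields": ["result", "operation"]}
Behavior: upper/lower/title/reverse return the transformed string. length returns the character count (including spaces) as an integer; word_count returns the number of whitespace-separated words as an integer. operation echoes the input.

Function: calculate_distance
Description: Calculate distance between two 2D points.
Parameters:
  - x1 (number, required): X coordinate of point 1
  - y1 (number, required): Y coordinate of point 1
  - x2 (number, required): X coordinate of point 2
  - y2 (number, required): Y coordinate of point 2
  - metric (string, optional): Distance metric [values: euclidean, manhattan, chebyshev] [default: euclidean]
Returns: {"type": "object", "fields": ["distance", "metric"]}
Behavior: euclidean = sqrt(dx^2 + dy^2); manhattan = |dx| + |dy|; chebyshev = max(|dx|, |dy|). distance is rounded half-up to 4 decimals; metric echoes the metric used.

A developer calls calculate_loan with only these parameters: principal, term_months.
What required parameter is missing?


Required parameters: principal, annual_rate, term_months
Provided: principal, term_months
Missing: annual_rate
annual_rate


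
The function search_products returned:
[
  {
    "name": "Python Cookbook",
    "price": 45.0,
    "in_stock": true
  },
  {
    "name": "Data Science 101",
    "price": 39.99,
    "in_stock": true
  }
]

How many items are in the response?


Items: Python Cookbook, Data Science 101
2


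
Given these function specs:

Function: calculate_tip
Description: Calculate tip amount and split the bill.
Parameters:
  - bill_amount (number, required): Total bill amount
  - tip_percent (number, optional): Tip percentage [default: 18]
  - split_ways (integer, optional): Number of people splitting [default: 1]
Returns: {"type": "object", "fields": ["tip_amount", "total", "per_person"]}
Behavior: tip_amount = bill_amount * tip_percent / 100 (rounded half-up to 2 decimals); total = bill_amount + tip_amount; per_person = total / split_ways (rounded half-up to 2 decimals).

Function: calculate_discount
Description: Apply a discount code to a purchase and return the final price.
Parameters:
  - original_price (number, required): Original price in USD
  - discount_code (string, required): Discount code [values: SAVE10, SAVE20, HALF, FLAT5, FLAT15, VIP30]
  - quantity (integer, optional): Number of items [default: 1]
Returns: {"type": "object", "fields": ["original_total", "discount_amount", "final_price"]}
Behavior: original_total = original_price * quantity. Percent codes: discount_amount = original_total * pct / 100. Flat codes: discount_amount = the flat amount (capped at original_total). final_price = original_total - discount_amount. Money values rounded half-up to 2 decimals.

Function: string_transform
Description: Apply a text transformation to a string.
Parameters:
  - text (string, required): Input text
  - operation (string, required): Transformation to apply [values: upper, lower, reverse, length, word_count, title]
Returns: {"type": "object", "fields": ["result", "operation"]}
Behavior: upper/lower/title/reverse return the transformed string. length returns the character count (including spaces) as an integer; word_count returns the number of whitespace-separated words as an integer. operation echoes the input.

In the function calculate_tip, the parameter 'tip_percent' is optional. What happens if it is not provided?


The calculate_tip spec declares:
  - tip_percent (number, optional): Tip percentage [default: 18]
It defaults to 18


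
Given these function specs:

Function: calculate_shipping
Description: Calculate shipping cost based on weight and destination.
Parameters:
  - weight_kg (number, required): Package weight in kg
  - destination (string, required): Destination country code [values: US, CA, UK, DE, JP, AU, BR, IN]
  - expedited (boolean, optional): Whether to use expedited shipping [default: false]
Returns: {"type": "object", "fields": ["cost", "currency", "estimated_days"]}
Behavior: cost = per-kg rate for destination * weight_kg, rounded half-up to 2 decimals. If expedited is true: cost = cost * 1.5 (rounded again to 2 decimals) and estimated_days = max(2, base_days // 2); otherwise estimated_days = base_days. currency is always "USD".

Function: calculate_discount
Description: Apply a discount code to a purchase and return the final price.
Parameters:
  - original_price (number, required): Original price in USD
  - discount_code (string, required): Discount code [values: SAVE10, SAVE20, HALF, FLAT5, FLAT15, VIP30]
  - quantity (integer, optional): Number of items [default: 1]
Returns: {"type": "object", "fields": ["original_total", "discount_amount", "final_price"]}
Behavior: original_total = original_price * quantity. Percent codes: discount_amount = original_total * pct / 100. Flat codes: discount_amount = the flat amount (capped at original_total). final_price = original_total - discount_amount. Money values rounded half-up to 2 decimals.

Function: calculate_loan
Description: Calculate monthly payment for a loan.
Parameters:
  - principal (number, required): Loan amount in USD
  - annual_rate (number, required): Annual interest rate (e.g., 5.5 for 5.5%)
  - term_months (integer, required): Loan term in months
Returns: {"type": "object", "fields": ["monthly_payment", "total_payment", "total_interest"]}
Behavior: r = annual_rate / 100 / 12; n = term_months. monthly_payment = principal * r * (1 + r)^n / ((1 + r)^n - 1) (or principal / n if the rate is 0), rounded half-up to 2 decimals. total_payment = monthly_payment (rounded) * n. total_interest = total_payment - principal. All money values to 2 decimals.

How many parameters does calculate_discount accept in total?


Parameters of calculate_discount: original_price (required), discount_code (required), quantity (optional)
Total:
3


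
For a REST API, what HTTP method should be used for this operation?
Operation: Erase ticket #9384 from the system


GET = read, POST = create, PUT = update/replace, DELETE = remove
This operation is a removal.
DELETE


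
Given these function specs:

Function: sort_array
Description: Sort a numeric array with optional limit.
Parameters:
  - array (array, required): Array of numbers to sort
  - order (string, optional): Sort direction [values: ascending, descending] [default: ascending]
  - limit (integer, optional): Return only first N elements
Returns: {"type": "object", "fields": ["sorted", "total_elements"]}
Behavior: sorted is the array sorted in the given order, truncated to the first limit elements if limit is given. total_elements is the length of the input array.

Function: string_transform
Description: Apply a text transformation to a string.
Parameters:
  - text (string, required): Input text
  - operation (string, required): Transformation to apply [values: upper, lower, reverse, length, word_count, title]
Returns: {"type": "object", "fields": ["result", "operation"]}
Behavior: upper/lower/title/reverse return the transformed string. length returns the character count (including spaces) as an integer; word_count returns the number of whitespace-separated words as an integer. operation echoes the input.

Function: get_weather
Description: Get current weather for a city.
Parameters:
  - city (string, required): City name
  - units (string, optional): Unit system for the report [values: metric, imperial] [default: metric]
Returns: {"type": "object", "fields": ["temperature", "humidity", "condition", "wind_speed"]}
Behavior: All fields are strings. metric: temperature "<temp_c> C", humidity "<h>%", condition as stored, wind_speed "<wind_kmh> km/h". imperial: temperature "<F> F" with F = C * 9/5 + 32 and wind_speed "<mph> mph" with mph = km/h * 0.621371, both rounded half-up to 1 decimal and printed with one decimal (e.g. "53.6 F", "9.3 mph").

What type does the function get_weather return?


The get_weather spec declares Returns: {"type": "object", "fields": ["temperature", "humidity", "condition", "wind_speed"]}
Type:
object


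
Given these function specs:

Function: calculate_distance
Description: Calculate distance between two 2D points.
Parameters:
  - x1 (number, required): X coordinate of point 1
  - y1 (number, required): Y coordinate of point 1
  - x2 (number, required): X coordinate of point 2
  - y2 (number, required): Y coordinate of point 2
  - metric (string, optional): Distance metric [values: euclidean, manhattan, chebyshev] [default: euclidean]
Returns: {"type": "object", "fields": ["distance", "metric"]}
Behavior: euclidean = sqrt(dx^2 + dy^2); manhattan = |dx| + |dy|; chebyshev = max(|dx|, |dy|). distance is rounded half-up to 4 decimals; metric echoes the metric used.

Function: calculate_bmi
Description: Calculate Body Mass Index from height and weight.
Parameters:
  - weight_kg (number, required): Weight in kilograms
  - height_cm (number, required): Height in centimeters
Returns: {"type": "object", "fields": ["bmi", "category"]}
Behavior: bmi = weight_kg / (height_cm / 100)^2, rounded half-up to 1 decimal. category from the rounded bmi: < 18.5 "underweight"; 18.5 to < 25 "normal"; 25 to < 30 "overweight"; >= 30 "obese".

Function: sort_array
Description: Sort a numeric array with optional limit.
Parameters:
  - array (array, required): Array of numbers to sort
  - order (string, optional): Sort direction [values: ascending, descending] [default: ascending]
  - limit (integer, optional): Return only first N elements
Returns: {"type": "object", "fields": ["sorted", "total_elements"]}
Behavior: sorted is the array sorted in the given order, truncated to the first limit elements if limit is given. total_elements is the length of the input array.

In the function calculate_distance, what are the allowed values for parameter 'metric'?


The calculate_distance spec declares:
  - metric (string, optional): Distance metric [values: euclidean, manhattan, chebyshev] [default: euclidean]
Allowed values:
euclidean, manhattan, chebyshev


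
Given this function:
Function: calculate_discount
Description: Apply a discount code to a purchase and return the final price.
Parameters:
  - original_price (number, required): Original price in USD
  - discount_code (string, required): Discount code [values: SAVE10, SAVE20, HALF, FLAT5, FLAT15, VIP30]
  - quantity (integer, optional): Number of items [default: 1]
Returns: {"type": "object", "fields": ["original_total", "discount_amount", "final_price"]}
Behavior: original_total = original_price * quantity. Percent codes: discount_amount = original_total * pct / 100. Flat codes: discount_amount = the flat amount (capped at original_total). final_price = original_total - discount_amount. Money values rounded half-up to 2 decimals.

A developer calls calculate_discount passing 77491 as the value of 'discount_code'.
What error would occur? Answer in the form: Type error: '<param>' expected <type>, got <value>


Spec: 'discount_code' is declared as string; 77491 is an integer.
Type error: 'discount_code' expected string, got 77491


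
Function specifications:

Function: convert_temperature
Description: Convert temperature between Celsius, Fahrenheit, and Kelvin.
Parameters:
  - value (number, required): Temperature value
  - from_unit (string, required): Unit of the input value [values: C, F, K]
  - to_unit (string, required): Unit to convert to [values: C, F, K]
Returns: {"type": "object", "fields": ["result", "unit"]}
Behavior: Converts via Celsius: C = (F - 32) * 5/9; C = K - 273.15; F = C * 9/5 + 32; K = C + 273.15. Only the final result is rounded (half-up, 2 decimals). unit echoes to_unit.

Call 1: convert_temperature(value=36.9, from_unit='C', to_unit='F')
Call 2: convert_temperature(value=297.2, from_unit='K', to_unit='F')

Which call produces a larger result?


Call 1:
  Input already in C: 36.9
  To F: 36.9 * 9/5 + 32 = 98.42
  Round to 2 decimals: 98.42
  -> 98.42 F
Call 2:
  To C: 297.2 - 273.15 = 24.05
  To F: 24.05 * 9/5 + 32 = 75.29
  Round to 2 decimals: 75.29
  -> 75.29 F
Call 1 (98.42 F)


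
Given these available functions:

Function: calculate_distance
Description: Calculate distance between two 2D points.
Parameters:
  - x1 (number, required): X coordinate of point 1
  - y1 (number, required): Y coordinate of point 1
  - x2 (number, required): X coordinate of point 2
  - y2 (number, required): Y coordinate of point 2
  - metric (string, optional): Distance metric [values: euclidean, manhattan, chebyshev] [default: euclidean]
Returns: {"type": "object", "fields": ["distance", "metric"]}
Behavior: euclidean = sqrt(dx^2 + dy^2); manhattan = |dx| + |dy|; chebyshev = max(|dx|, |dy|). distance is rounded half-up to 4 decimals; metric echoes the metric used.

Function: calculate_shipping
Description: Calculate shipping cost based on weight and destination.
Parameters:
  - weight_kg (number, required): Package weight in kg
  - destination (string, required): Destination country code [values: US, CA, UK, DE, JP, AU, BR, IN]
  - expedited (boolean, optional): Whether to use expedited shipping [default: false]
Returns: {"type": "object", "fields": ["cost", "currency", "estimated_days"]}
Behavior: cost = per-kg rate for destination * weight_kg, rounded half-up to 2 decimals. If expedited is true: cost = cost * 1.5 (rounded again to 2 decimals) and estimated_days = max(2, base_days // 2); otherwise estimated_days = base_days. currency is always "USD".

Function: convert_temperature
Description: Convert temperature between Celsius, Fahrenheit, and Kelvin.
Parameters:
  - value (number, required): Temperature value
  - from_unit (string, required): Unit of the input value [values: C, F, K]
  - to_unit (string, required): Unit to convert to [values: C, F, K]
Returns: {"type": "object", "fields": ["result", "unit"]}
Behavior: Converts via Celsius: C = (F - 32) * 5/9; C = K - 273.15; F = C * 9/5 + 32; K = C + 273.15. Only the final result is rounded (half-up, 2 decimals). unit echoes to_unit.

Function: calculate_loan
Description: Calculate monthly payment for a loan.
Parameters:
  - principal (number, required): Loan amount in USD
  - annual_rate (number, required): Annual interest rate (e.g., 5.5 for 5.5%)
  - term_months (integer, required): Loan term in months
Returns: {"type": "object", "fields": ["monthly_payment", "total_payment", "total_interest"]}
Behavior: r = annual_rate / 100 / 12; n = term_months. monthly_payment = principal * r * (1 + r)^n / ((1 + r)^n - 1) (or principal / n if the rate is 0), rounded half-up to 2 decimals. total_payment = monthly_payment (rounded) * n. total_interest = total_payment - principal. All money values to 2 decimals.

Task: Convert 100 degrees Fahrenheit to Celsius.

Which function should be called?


The task needs a function whose description is: Convert temperature between Celsius, Fahrenheit, and Kelvin.
convert_temperature


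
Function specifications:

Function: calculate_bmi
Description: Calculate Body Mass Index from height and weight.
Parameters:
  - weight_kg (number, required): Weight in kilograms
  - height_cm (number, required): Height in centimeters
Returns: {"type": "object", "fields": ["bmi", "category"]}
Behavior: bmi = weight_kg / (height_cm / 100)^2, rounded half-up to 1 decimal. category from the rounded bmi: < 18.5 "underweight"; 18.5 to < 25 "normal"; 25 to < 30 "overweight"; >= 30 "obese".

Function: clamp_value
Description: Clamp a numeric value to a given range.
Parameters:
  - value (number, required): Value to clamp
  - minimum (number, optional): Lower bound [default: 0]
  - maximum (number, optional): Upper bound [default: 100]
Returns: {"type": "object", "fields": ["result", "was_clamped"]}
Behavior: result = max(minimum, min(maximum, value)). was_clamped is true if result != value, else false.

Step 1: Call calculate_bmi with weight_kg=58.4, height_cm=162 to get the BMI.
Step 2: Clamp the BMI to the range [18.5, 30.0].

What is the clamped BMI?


Step 1: calculate_bmi(weight_kg=58.4, height_cm=162)
  height_m = 162 / 100 = 1.62
  bmi = 58.4 / 1.62^2 = 58.4 / 2.6244 = 22.252705 -> 22.3
  18.5 <= 22.3 < 25 -> normal
  -> bmi = 22.3
Step 2: clamp_value(value=22.3, minimum=18.5, maximum=30.0)
  result = max(18.5, min(30.0, 22.3)) = max(18.5, 22.3) = 22.3
  was_clamped = (22.3 != 22.3) = false
  -> result = 22.3
22.3


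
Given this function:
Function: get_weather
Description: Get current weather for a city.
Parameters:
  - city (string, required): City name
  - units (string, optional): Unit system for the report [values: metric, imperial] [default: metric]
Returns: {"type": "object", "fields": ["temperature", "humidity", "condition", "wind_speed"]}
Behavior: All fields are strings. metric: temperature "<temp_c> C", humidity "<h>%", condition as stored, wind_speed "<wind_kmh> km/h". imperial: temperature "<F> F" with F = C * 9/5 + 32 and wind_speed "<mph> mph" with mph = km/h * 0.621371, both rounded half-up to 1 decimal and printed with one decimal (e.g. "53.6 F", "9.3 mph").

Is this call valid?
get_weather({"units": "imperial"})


Checking required parameters...
Missing required parameter: city
Invalid - missing required parameter 'city'


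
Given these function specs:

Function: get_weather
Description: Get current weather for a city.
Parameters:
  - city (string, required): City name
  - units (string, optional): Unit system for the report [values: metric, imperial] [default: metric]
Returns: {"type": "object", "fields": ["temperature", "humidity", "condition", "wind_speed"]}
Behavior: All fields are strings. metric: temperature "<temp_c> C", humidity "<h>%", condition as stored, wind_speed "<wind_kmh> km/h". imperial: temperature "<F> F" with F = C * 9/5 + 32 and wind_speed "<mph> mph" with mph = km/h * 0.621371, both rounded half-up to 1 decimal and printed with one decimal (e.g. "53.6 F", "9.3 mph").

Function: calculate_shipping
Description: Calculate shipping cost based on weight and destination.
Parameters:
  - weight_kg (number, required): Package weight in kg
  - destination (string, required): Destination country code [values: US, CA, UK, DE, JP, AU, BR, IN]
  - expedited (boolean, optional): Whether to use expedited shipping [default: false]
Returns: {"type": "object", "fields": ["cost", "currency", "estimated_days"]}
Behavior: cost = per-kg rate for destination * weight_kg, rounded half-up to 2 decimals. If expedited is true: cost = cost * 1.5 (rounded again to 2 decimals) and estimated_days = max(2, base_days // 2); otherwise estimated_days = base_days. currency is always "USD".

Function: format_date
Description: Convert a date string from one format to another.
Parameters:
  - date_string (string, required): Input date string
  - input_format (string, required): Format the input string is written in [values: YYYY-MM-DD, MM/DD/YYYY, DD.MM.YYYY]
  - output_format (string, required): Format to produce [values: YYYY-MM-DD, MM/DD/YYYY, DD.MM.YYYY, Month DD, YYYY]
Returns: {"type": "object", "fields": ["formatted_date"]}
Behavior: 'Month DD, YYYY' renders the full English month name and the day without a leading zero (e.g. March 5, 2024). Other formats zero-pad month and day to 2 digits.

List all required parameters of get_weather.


Parameters of get_weather and their required/optional flag:
  city: required
  units: optional
city


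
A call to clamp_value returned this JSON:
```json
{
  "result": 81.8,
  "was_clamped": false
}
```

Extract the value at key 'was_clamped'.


false


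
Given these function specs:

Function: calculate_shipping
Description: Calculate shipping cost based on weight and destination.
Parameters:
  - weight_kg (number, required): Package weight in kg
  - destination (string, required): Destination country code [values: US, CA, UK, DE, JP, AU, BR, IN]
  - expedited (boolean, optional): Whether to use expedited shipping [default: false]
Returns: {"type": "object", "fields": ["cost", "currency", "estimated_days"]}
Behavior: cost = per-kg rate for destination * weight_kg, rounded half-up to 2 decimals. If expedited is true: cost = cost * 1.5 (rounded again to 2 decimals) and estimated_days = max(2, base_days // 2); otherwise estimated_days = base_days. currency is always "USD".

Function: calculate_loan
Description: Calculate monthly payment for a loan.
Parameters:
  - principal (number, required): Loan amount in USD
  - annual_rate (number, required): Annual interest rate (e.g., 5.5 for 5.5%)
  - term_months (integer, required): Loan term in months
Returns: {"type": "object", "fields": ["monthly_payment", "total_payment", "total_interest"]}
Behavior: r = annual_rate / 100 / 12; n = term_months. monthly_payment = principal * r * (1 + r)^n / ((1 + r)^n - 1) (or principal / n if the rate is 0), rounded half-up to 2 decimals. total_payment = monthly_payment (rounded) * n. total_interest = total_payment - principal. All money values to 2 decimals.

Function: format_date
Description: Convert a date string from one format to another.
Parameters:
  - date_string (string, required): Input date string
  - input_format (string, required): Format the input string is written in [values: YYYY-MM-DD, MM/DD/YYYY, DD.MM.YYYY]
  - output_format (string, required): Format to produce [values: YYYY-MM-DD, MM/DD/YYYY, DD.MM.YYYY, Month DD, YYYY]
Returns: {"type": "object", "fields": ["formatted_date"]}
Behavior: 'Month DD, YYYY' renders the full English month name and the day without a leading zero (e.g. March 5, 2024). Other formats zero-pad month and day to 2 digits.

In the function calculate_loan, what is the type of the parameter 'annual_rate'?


The calculate_loan spec declares:
  - annual_rate (number, required): Annual interest rate (e.g., 5.5 for 5.5%)
Type:
number


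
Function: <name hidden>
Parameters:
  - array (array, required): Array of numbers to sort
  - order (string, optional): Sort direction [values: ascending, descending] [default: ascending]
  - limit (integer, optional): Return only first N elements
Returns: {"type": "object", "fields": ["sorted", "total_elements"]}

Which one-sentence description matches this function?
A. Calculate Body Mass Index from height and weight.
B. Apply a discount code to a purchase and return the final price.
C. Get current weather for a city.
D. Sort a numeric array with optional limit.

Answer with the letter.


Parameters array, order, limit and return ["sorted", "total_elements"] fit: Sort a numeric array with optional limit.
D


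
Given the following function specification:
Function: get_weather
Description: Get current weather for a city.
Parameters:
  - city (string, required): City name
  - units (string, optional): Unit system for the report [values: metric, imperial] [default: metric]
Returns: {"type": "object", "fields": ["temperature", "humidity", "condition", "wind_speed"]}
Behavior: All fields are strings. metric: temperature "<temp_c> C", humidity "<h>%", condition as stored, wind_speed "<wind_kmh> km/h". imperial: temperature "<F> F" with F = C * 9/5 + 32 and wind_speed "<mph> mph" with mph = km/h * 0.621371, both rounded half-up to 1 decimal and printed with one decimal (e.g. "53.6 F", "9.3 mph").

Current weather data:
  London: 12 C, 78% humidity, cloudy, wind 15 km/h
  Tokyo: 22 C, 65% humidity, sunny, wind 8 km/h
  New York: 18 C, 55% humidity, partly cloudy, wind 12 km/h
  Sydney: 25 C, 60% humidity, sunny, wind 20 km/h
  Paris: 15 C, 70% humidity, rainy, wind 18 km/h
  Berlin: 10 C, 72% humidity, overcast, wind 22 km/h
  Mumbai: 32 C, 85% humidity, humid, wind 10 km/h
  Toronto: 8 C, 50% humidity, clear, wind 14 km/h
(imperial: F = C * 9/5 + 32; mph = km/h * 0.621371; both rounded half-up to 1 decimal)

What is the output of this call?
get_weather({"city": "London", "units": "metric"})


London record: 12 C, 78%, cloudy, 15 km/h
metric: report values as stored ('<temp_c> C', '<humidity>%', '<wind_kmh> km/h')
Output:
{"temperature": "12 C", "humidity": "78%", "condition": "cloudy", "wind_speed": "15 km/h"}


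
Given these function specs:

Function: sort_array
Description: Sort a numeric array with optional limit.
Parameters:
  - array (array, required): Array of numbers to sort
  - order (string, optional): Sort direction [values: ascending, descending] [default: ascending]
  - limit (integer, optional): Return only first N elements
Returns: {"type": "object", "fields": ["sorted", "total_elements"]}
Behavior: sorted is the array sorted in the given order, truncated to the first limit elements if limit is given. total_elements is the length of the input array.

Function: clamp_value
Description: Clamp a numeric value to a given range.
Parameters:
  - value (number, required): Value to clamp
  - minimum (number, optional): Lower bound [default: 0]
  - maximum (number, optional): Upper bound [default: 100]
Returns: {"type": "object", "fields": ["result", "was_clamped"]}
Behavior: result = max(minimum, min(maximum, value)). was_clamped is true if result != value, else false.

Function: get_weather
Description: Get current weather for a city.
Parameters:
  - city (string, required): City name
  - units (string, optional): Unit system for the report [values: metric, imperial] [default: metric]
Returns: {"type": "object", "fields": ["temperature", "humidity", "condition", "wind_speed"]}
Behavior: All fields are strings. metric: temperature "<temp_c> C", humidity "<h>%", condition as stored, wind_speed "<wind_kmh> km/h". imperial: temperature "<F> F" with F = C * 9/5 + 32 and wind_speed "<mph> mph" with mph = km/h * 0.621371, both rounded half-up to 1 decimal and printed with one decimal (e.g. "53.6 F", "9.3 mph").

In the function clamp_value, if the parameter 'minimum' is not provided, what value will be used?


The clamp_value spec declares:
  - minimum (number, optional): Lower bound [default: 0]
Default:
0


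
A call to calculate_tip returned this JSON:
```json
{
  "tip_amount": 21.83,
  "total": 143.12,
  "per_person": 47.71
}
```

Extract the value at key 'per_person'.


47.71


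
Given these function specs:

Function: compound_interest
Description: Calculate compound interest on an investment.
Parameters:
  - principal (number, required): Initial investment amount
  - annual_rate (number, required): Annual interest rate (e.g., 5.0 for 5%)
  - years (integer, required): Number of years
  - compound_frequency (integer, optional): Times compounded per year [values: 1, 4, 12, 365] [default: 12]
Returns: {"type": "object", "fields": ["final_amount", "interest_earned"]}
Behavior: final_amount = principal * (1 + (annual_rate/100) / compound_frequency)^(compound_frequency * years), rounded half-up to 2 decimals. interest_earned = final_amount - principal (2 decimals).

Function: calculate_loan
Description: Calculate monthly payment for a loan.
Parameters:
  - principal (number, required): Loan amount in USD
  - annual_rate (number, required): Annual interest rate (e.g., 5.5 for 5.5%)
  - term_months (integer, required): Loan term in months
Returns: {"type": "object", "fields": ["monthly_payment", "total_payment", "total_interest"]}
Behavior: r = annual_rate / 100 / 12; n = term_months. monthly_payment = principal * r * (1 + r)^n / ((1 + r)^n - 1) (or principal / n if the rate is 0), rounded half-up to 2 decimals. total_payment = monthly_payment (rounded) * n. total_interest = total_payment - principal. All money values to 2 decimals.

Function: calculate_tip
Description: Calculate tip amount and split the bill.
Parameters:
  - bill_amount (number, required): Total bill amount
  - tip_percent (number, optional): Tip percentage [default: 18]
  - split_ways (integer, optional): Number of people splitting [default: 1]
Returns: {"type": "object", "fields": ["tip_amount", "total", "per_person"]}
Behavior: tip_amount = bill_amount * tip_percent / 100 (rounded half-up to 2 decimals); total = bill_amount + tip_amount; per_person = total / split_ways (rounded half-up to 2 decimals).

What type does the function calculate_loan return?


The calculate_loan spec declares Returns: {"type": "object", "fields": ["monthly_payment", "total_payment", "total_interest"]}
Type:
object


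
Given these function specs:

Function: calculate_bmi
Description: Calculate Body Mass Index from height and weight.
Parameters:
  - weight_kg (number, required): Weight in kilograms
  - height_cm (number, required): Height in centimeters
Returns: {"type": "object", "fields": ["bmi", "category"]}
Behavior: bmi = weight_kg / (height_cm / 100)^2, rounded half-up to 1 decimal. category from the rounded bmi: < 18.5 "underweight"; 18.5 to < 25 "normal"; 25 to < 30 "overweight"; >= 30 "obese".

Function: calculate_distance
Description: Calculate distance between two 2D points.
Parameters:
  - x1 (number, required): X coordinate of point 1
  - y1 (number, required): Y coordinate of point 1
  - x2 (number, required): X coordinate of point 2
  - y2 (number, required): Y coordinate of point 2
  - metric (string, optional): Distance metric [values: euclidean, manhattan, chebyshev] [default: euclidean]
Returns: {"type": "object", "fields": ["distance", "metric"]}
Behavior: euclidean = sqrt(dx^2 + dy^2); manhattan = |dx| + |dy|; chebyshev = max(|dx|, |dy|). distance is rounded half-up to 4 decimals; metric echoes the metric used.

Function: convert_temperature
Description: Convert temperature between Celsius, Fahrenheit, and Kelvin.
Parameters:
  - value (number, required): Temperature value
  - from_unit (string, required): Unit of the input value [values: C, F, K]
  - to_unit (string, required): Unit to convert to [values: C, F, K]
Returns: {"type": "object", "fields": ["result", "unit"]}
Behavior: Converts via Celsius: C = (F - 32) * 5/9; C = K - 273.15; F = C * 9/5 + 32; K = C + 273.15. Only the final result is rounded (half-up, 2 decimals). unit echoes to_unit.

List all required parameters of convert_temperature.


Parameters of convert_temperature and their required/optional flag:
  value: required
  from_unit: required
  to_unit: required
from_unit, to_unit, value


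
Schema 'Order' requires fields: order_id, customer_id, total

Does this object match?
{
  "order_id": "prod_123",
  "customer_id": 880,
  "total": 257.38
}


Checking required fields... All present.
Valid - all required fields present


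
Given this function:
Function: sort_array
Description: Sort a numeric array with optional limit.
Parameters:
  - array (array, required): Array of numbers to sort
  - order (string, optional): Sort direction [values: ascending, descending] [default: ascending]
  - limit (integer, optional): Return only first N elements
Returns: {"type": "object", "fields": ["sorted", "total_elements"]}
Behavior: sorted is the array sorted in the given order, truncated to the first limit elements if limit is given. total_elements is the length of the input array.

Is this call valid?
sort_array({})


Checking required parameters...
Missing required parameter: array
Invalid - missing required parameter 'array'


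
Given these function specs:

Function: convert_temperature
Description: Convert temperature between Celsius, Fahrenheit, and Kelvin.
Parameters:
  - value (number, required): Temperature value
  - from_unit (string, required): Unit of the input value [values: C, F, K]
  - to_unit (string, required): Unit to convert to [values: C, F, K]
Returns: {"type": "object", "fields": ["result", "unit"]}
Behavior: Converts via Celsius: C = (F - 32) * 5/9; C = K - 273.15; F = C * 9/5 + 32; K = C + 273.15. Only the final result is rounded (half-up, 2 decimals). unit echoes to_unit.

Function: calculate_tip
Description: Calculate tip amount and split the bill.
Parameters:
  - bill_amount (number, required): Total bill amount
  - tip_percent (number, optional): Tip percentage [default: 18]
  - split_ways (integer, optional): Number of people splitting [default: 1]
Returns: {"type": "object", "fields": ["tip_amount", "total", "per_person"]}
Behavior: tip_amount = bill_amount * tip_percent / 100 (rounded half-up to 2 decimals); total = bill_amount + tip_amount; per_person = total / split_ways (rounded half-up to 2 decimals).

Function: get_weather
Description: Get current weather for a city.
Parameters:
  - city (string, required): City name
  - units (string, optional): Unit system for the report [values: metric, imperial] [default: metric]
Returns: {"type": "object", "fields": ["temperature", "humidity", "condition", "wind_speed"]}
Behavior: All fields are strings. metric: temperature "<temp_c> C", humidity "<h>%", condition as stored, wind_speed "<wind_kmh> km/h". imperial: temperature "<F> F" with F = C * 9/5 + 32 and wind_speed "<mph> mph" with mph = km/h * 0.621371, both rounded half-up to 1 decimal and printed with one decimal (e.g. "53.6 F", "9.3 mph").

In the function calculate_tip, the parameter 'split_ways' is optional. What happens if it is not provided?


The calculate_tip spec declares:
  - split_ways (integer, optional): Number of people splitting [default: 1]
It defaults to 1
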